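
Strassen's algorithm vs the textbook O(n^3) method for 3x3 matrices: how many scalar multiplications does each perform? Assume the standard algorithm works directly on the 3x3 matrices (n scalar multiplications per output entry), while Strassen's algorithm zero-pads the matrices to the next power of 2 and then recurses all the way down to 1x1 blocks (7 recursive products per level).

Matrix multiplication for 3x3 matrices:

Strassen's algorithm requires power-of-2 dimensions. Pad 3x3 to 4x4 (next power of 2).

Standard algorithm: 3^3 = 27 multiplications
Strassen's algorithm: 7^(log2(4)) = 7^2 = 49 multiplications
Difference: 27 - 49 = -22 (Strassen uses MORE here due to padding overhead — for small or just-over-power-of-2 n, padding can outweigh the per-level savings)

Standard: 27 multiplications (3^3). Strassen: 49 multiplications (7^2, after padding to 4x4). Strassen reduces 8 recursive multiplications to 7 at each level.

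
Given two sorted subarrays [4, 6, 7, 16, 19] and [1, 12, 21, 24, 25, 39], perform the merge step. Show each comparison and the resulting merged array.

Merging process:

Compare 4 vs 1: take 1 from right. Merged: [1]
Compare 4 vs 12: take 4 from left. Merged: [1, 4]
Compare 6 vs 12: take 6 from left. Merged: [1, 4, 6]
Compare 7 vs 12: take 7 from left. Merged: [1, 4, 6, 7]
Compare 16 vs 12: take 12 from right. Merged: [1, 4, 6, 7, 12]
Compare 16 vs 21: take 16 from left. Merged: [1, 4, 6, 7, 12, 16]
Compare 19 vs 21: take 19 from left. Merged: [1, 4, 6, 7, 12, 16, 19]
Append remaining from right: [21, 24, 25, 39]. Merged: [1, 4, 6, 7, 12, 16, 19, 21, 24, 25, 39]

Final merged array: [1, 4, 6, 7, 12, 16, 19, 21, 24, 25, 39]
Total comparisons: 7

The merged array is [1, 4, 6, 7, 12, 16, 19, 21, 24, 25, 39], requiring 7 comparisons. The merge step runs in O(n) time where n is the total number of elements.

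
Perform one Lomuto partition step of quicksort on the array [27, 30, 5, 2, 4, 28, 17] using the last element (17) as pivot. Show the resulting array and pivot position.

Lomuto partition with pivot = 17:

Initial array: [27, 30, 5, 2, 4, 28, 17]

arr[0]=27 > 17: no swap
arr[1]=30 > 17: no swap
arr[2]=5 <= 17: swap with position 0, array becomes [5, 30, 27, 2, 4, 28, 17]
arr[3]=2 <= 17: swap with position 1, array becomes [5, 2, 27, 30, 4, 28, 17]
arr[4]=4 <= 17: swap with position 2, array becomes [5, 2, 4, 30, 27, 28, 17]
arr[5]=28 > 17: no swap

Place pivot at position 3: [5, 2, 4, 17, 27, 28, 30]
Pivot position: 3

After partitioning with pivot 17, the array becomes [5, 2, 4, 17, 27, 28, 30]. The pivot is placed at index 3. All elements to the left of the pivot are <= 17, and all elements to the right are > 17.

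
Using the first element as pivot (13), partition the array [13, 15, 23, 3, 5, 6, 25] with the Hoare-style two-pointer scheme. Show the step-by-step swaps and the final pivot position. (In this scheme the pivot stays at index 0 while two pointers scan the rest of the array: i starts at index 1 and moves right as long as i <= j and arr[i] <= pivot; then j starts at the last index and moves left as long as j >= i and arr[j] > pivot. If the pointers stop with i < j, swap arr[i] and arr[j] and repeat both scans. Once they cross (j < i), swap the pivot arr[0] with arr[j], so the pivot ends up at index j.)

Hoare-style two-pointer partition with pivot = 13:

Initial array: [13, 15, 23, 3, 5, 6, 25]

Pointers start at i = 1, j = 6.
i stops at index 1 (arr[1]=15 > 13), j stops at index 5 (arr[5]=6 <= 13): swap arr[1] and arr[5], array becomes [13, 6, 23, 3, 5, 15, 25]
i stops at index 2 (arr[2]=23 > 13), j stops at index 4 (arr[4]=5 <= 13): swap arr[2] and arr[4], array becomes [13, 6, 5, 3, 23, 15, 25]
i ends at 4, j ends at 3: the pointers have crossed (j < i), so scanning stops.

Swap pivot arr[0] with arr[3] to place pivot at position 3: [3, 6, 5, 13, 23, 15, 25]
Pivot position: 3

After partitioning with pivot 13, the array becomes [3, 6, 5, 13, 23, 15, 25]. The pivot is placed at index 3. All elements to the left of the pivot are <= 13, and all elements to the right are > 13.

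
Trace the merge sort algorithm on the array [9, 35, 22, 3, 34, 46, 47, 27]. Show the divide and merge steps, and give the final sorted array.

Merge sort trace:

Split: [9, 35, 22, 3, 34, 46, 47, 27] -> [9, 35, 22, 3] and [34, 46, 47, 27]
  Split: [9, 35, 22, 3] -> [9, 35] and [22, 3]
    Split: [9, 35] -> [9] and [35]
    Merge: [9] + [35] -> [9, 35]
    Split: [22, 3] -> [22] and [3]
    Merge: [22] + [3] -> [3, 22]
  Merge: [9, 35] + [3, 22] -> [3, 9, 22, 35]
  Split: [34, 46, 47, 27] -> [34, 46] and [47, 27]
    Split: [34, 46] -> [34] and [46]
    Merge: [34] + [46] -> [34, 46]
    Split: [47, 27] -> [47] and [27]
    Merge: [47] + [27] -> [27, 47]
  Merge: [34, 46] + [27, 47] -> [27, 34, 46, 47]
Merge: [3, 9, 22, 35] + [27, 34, 46, 47] -> [3, 9, 22, 27, 34, 35, 46, 47]

Final sorted array: [3, 9, 22, 27, 34, 35, 46, 47]

The merge sort proceeds by recursively splitting the array and merging sorted halves.
After all merges, the sorted array is [3, 9, 22, 27, 34, 35, 46, 47].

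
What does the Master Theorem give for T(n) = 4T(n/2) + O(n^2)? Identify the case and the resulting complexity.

Master Theorem for T(n) = 4T(n/2) + O(n^2):

a = 4, b = 2, c = 2
log_b(a) = log_2(4) = 2.0000

Case 2: c = 2 = log_2(4) = 2.0000
T(n) = O(n^2 log n) = O(n^2 log n)

For T(n) = 4T(n/2) + O(n^2): log_2(4) = 2.0000. This is Case 2 of the Master Theorem (c = log_b(a), equal work at all levels), giving O(n^2 log n).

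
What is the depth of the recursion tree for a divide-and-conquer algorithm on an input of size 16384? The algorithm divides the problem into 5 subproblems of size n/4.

For divide and conquer with division factor 4:

Problem sizes at each level:
Level 0: 16384
Level 1: 4096
Level 2: 1024
Level 3: 256
Level 4: 64
Level 5: 16
Level 6: 4
Level 7: 1

The root is level 0 and the size-1 base case is level 7 (the tree spans levels 0 through 7, i.e. 8 levels counting the root), so the depth is the number of divisions: log_4(16384) = 7

The recursion tree depth is log_4(16384) = 7. At each level, the problem size is divided by 4, so it takes 7 divisions to reduce to a base case of size 1. The algorithm makes 5 recursive calls at each level.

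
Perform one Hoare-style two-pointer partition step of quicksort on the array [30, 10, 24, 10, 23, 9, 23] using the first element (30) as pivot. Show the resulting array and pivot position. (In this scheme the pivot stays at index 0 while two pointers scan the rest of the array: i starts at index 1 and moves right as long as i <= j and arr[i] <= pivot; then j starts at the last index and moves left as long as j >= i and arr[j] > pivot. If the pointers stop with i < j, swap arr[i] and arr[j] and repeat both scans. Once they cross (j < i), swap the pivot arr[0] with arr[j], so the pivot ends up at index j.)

Hoare-style two-pointer partition with pivot = 30:

Initial array: [30, 10, 24, 10, 23, 9, 23]

Pointers start at i = 1, j = 6.
i ends at 7, j ends at 6: the pointers have crossed (j < i), so scanning stops.

Swap pivot arr[0] with arr[6] to place pivot at position 6: [23, 10, 24, 10, 23, 9, 30]
Pivot position: 6

After partitioning with pivot 30, the array becomes [23, 10, 24, 10, 23, 9, 30]. The pivot is placed at index 6. All elements to the left of the pivot are <= 30, and all elements to the right are > 30.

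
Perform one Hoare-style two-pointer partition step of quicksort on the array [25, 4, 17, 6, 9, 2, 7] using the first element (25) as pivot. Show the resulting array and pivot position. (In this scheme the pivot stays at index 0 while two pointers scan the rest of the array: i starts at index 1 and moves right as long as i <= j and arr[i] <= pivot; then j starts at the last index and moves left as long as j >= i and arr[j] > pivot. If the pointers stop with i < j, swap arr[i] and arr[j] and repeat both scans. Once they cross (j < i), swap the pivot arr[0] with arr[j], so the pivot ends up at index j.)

Hoare-style two-pointer partition with pivot = 25:

Initial array: [25, 4, 17, 6, 9, 2, 7]

Pointers start at i = 1, j = 6.
i ends at 7, j ends at 6: the pointers have crossed (j < i), so scanning stops.

Swap pivot arr[0] with arr[6] to place pivot at position 6: [7, 4, 17, 6, 9, 2, 25]
Pivot position: 6

After partitioning with pivot 25, the array becomes [7, 4, 17, 6, 9, 2, 25]. The pivot is placed at index 6. All elements to the left of the pivot are <= 25, and all elements to the right are > 25.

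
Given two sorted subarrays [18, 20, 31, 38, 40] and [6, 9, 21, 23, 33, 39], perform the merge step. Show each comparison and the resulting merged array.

Merging process:

Compare 18 vs 6: take 6 from right. Merged: [6]
Compare 18 vs 9: take 9 from right. Merged: [6, 9]
Compare 18 vs 21: take 18 from left. Merged: [6, 9, 18]
Compare 20 vs 21: take 20 from left. Merged: [6, 9, 18, 20]
Compare 31 vs 21: take 21 from right. Merged: [6, 9, 18, 20, 21]
Compare 31 vs 23: take 23 from right. Merged: [6, 9, 18, 20, 21, 23]
Compare 31 vs 33: take 31 from left. Merged: [6, 9, 18, 20, 21, 23, 31]
Compare 38 vs 33: take 33 from right. Merged: [6, 9, 18, 20, 21, 23, 31, 33]
Compare 38 vs 39: take 38 from left. Merged: [6, 9, 18, 20, 21, 23, 31, 33, 38]
Compare 40 vs 39: take 39 from right. Merged: [6, 9, 18, 20, 21, 23, 31, 33, 38, 39]
Append remaining from left: [40]. Merged: [6, 9, 18, 20, 21, 23, 31, 33, 38, 39, 40]

Final merged array: [6, 9, 18, 20, 21, 23, 31, 33, 38, 39, 40]
Total comparisons: 10

The merged array is [6, 9, 18, 20, 21, 23, 31, 33, 38, 39, 40], requiring 10 comparisons. The merge step runs in O(n) time where n is the total number of elements.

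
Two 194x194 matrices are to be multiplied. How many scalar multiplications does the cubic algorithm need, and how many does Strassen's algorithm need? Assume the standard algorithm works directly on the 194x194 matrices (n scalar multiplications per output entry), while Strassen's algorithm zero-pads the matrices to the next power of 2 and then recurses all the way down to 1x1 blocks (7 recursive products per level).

Matrix multiplication for 194x194 matrices:

Strassen's algorithm requires power-of-2 dimensions. Pad 194x194 to 256x256 (next power of 2).

Standard algorithm: 194^3 = 7301384 multiplications
Strassen's algorithm: 7^(log2(256)) = 7^8 = 5764801 multiplications
Savings: 7301384 - 5764801 = 1536583 multiplications

Standard: 7301384 multiplications (194^3). Strassen: 5764801 multiplications (7^8, after padding to 256x256). Strassen reduces 8 recursive multiplications to 7 at each level.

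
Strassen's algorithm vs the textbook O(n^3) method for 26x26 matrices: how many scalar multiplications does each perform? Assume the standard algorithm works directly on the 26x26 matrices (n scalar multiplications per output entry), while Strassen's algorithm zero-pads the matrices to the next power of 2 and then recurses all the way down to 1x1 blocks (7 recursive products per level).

Matrix multiplication for 26x26 matrices:

Strassen's algorithm requires power-of-2 dimensions. Pad 26x26 to 32x32 (next power of 2).

Standard algorithm: 26^3 = 17576 multiplications
Strassen's algorithm: 7^(log2(32)) = 7^5 = 16807 multiplications
Savings: 17576 - 16807 = 769 multiplications

Standard: 17576 multiplications (26^3). Strassen: 16807 multiplications (7^5, after padding to 32x32). Strassen reduces 8 recursive multiplications to 7 at each level.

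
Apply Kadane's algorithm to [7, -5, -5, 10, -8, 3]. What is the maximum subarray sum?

Using Kadane's algorithm on [7, -5, -5, 10, -8, 3]:

Scanning through the array:
Position 1 (value -5): max_ending_here = 2, max_so_far = 7
Position 2 (value -5): max_ending_here = -3, max_so_far = 7
Position 3 (value 10): max_ending_here = 10, max_so_far = 10
Position 4 (value -8): max_ending_here = 2, max_so_far = 10
Position 5 (value 3): max_ending_here = 5, max_so_far = 10

Maximum subarray: [10]
Maximum sum: 10

The maximum subarray is [10] with sum 10. This subarray runs from index 3 to index 3.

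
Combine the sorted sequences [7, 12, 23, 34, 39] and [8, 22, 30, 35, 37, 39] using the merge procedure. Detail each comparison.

Merging process:

Compare 7 vs 8: take 7 from left. Merged: [7]
Compare 12 vs 8: take 8 from right. Merged: [7, 8]
Compare 12 vs 22: take 12 from left. Merged: [7, 8, 12]
Compare 23 vs 22: take 22 from right. Merged: [7, 8, 12, 22]
Compare 23 vs 30: take 23 from left. Merged: [7, 8, 12, 22, 23]
Compare 34 vs 30: take 30 from right. Merged: [7, 8, 12, 22, 23, 30]
Compare 34 vs 35: take 34 from left. Merged: [7, 8, 12, 22, 23, 30, 34]
Compare 39 vs 35: take 35 from right. Merged: [7, 8, 12, 22, 23, 30, 34, 35]
Compare 39 vs 37: take 37 from right. Merged: [7, 8, 12, 22, 23, 30, 34, 35, 37]
Compare 39 vs 39: take 39 from left. Merged: [7, 8, 12, 22, 23, 30, 34, 35, 37, 39]
Append remaining from right: [39]. Merged: [7, 8, 12, 22, 23, 30, 34, 35, 37, 39, 39]

Final merged array: [7, 8, 12, 22, 23, 30, 34, 35, 37, 39, 39]
Total comparisons: 10

The merged array is [7, 8, 12, 22, 23, 30, 34, 35, 37, 39, 39], requiring 10 comparisons. The merge step runs in O(n) time where n is the total number of elements.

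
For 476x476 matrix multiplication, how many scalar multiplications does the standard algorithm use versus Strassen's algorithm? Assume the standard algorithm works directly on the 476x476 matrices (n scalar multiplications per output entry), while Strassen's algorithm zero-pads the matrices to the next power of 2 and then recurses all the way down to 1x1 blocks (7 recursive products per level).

Matrix multiplication for 476x476 matrices:

Strassen's algorithm requires power-of-2 dimensions. Pad 476x476 to 512x512 (next power of 2).

Standard algorithm: 476^3 = 107850176 multiplications
Strassen's algorithm: 7^(log2(512)) = 7^9 = 40353607 multiplications
Savings: 107850176 - 40353607 = 67496569 multiplications

Standard: 107850176 multiplications (476^3). Strassen: 40353607 multiplications (7^9, after padding to 512x512). Strassen reduces 8 recursive multiplications to 7 at each level.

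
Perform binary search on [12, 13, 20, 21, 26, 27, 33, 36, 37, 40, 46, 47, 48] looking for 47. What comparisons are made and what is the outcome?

Binary search for 47 in [12, 13, 20, 21, 26, 27, 33, 36, 37, 40, 46, 47, 48]:

lo=0, hi=12, mid=6, arr[mid]=33 -> 33 < 47, search right half
lo=7, hi=12, mid=9, arr[mid]=40 -> 40 < 47, search right half
lo=10, hi=12, mid=11, arr[mid]=47 -> Found target at index 11!

Binary search finds 47 at index 11 after 3 comparisons. The search repeatedly halves the search space by comparing with the middle element.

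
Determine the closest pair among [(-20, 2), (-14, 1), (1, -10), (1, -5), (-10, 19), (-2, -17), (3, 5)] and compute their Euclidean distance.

Computing all pairwise distances among 7 points:

d((-20, 2), (-14, 1)) = 6.0828
d((-20, 2), (1, -10)) = 24.1868
d((-20, 2), (1, -5)) = 22.1359
d((-20, 2), (-10, 19)) = 19.7231
d((-20, 2), (-2, -17)) = 26.1725
d((-20, 2), (3, 5)) = 23.1948
d((-14, 1), (1, -10)) = 18.6011
d((-14, 1), (1, -5)) = 16.1555
d((-14, 1), (-10, 19)) = 18.4391
d((-14, 1), (-2, -17)) = 21.6333
d((-14, 1), (3, 5)) = 17.4642
d((1, -10), (1, -5)) = 5.0 <-- minimum
d((1, -10), (-10, 19)) = 31.0161
d((1, -10), (-2, -17)) = 7.6158
d((1, -10), (3, 5)) = 15.1327
d((1, -5), (-10, 19)) = 26.4008
d((1, -5), (-2, -17)) = 12.3693
d((1, -5), (3, 5)) = 10.198
d((-10, 19), (-2, -17)) = 36.8782
d((-10, 19), (3, 5)) = 19.105
d((-2, -17), (3, 5)) = 22.561

Closest pair: (1, -10) and (1, -5) with distance 5.0

The closest pair is (1, -10) and (1, -5) with Euclidean distance 5.0. For 7 points, brute-force pairwise comparison is shown above. For large n, the divide-and-conquer algorithm (sort by x, recurse on halves, check the dividing strip) achieves O(n log n).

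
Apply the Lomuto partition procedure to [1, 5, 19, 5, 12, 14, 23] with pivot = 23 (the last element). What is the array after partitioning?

Lomuto partition with pivot = 23:

Initial array: [1, 5, 19, 5, 12, 14, 23]

arr[0]=1 <= 23: swap with position 0, array becomes [1, 5, 19, 5, 12, 14, 23]
arr[1]=5 <= 23: swap with position 1, array becomes [1, 5, 19, 5, 12, 14, 23]
arr[2]=19 <= 23: swap with position 2, array becomes [1, 5, 19, 5, 12, 14, 23]
arr[3]=5 <= 23: swap with position 3, array becomes [1, 5, 19, 5, 12, 14, 23]
arr[4]=12 <= 23: swap with position 4, array becomes [1, 5, 19, 5, 12, 14, 23]
arr[5]=14 <= 23: swap with position 5, array becomes [1, 5, 19, 5, 12, 14, 23]

Place pivot at position 6: [1, 5, 19, 5, 12, 14, 23]
Pivot position: 6

After partitioning with pivot 23, the array becomes [1, 5, 19, 5, 12, 14, 23]. The pivot is placed at index 6. All elements to the left of the pivot are <= 23, and all elements to the right are > 23.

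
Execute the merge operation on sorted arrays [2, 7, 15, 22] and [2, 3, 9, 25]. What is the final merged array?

Merging process:

Compare 2 vs 2: take 2 from left. Merged: [2]
Compare 7 vs 2: take 2 from right. Merged: [2, 2]
Compare 7 vs 3: take 3 from right. Merged: [2, 2, 3]
Compare 7 vs 9: take 7 from left. Merged: [2, 2, 3, 7]
Compare 15 vs 9: take 9 from right. Merged: [2, 2, 3, 7, 9]
Compare 15 vs 25: take 15 from left. Merged: [2, 2, 3, 7, 9, 15]
Compare 22 vs 25: take 22 from left. Merged: [2, 2, 3, 7, 9, 15, 22]
Append remaining from right: [25]. Merged: [2, 2, 3, 7, 9, 15, 22, 25]

Final merged array: [2, 2, 3, 7, 9, 15, 22, 25]
Total comparisons: 7

The merged array is [2, 2, 3, 7, 9, 15, 22, 25], requiring 7 comparisons. The merge step runs in O(n) time where n is the total number of elements.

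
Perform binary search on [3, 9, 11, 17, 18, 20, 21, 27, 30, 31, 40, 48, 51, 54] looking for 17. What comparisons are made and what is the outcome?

Binary search for 17 in [3, 9, 11, 17, 18, 20, 21, 27, 30, 31, 40, 48, 51, 54]:

lo=0, hi=13, mid=6, arr[mid]=21 -> 21 > 17, search left half
lo=0, hi=5, mid=2, arr[mid]=11 -> 11 < 17, search right half
lo=3, hi=5, mid=4, arr[mid]=18 -> 18 > 17, search left half
lo=3, hi=3, mid=3, arr[mid]=17 -> Found target at index 3!

Binary search finds 17 at index 3 after 4 comparisons. The search repeatedly halves the search space by comparing with the middle element.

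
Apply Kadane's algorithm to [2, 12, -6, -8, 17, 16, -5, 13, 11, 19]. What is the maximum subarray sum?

Using Kadane's algorithm on [2, 12, -6, -8, 17, 16, -5, 13, 11, 19]:

Scanning through the array:
Position 1 (value 12): max_ending_here = 14, max_so_far = 14
Position 2 (value -6): max_ending_here = 8, max_so_far = 14
Position 3 (value -8): max_ending_here = 0, max_so_far = 14
Position 4 (value 17): max_ending_here = 17, max_so_far = 17
Position 5 (value 16): max_ending_here = 33, max_so_far = 33
Position 6 (value -5): max_ending_here = 28, max_so_far = 33
Position 7 (value 13): max_ending_here = 41, max_so_far = 41
Position 8 (value 11): max_ending_here = 52, max_so_far = 52
Position 9 (value 19): max_ending_here = 71, max_so_far = 71

Maximum subarray: [2, 12, -6, -8, 17, 16, -5, 13, 11, 19]
Maximum sum: 71

The maximum subarray is [2, 12, -6, -8, 17, 16, -5, 13, 11, 19] with sum 71. This subarray runs from index 0 to index 9.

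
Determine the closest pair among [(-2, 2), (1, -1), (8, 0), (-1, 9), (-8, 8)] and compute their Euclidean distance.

Computing all pairwise distances among 5 points:

d((-2, 2), (1, -1)) = 4.2426 <-- minimum
d((-2, 2), (8, 0)) = 10.198
d((-2, 2), (-1, 9)) = 7.0711
d((-2, 2), (-8, 8)) = 8.4853
d((1, -1), (8, 0)) = 7.0711
d((1, -1), (-1, 9)) = 10.198
d((1, -1), (-8, 8)) = 12.7279
d((8, 0), (-1, 9)) = 12.7279
d((8, 0), (-8, 8)) = 17.8885
d((-1, 9), (-8, 8)) = 7.0711

Closest pair: (-2, 2) and (1, -1) with distance 4.2426

The closest pair is (-2, 2) and (1, -1) with Euclidean distance 4.2426. For 5 points, brute-force pairwise comparison is shown above. For large n, the divide-and-conquer algorithm (sort by x, recurse on halves, check the dividing strip) achieves O(n log n).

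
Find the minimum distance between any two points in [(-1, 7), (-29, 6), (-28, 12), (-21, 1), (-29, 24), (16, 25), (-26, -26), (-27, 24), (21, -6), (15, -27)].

Computing all pairwise distances among 10 points:

d((-1, 7), (-29, 6)) = 28.0179
d((-1, 7), (-28, 12)) = 27.4591
d((-1, 7), (-21, 1)) = 20.8806
d((-1, 7), (-29, 24)) = 32.7567
d((-1, 7), (16, 25)) = 24.7588
d((-1, 7), (-26, -26)) = 41.4005
d((-1, 7), (-27, 24)) = 31.0644
d((-1, 7), (21, -6)) = 25.5539
d((-1, 7), (15, -27)) = 37.5766
d((-29, 6), (-28, 12)) = 6.0828
d((-29, 6), (-21, 1)) = 9.434
d((-29, 6), (-29, 24)) = 18.0
d((-29, 6), (16, 25)) = 48.8467
d((-29, 6), (-26, -26)) = 32.1403
d((-29, 6), (-27, 24)) = 18.1108
d((-29, 6), (21, -6)) = 51.4198
d((-29, 6), (15, -27)) = 55.0
d((-28, 12), (-21, 1)) = 13.0384
d((-28, 12), (-29, 24)) = 12.0416
d((-28, 12), (16, 25)) = 45.8803
d((-28, 12), (-26, -26)) = 38.0526
d((-28, 12), (-27, 24)) = 12.0416
d((-28, 12), (21, -6)) = 52.2015
d((-28, 12), (15, -27)) = 58.0517
d((-21, 1), (-29, 24)) = 24.3516
d((-21, 1), (16, 25)) = 44.1022
d((-21, 1), (-26, -26)) = 27.4591
d((-21, 1), (-27, 24)) = 23.7697
d((-21, 1), (21, -6)) = 42.5793
d((-21, 1), (15, -27)) = 45.607
d((-29, 24), (16, 25)) = 45.0111
d((-29, 24), (-26, -26)) = 50.0899
d((-29, 24), (-27, 24)) = 2.0 <-- minimum
d((-29, 24), (21, -6)) = 58.3095
d((-29, 24), (15, -27)) = 67.3573
d((16, 25), (-26, -26)) = 66.0681
d((16, 25), (-27, 24)) = 43.0116
d((16, 25), (21, -6)) = 31.4006
d((16, 25), (15, -27)) = 52.0096
d((-26, -26), (-27, 24)) = 50.01
d((-26, -26), (21, -6)) = 51.0784
d((-26, -26), (15, -27)) = 41.0122
d((-27, 24), (21, -6)) = 56.6039
d((-27, 24), (15, -27)) = 66.0681
d((21, -6), (15, -27)) = 21.8403

Closest pair: (-29, 24) and (-27, 24) with distance 2.0

The closest pair is (-29, 24) and (-27, 24) with Euclidean distance 2.0. For 10 points, brute-force pairwise comparison is shown above. For large n, the divide-and-conquer algorithm (sort by x, recurse on halves, check the dividing strip) achieves O(n log n).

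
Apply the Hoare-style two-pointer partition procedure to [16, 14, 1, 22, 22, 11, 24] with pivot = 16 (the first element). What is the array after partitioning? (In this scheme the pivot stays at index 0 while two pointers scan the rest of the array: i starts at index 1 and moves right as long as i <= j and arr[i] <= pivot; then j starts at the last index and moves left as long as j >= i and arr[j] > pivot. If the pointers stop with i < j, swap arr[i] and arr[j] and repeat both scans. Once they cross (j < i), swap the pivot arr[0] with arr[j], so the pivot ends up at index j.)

Hoare-style two-pointer partition with pivot = 16:

Initial array: [16, 14, 1, 22, 22, 11, 24]

Pointers start at i = 1, j = 6.
i stops at index 3 (arr[3]=22 > 16), j stops at index 5 (arr[5]=11 <= 16): swap arr[3] and arr[5], array becomes [16, 14, 1, 11, 22, 22, 24]
i ends at 4, j ends at 3: the pointers have crossed (j < i), so scanning stops.

Swap pivot arr[0] with arr[3] to place pivot at position 3: [11, 14, 1, 16, 22, 22, 24]
Pivot position: 3

After partitioning with pivot 16, the array becomes [11, 14, 1, 16, 22, 22, 24]. The pivot is placed at index 3. All elements to the left of the pivot are <= 16, and all elements to the right are > 16.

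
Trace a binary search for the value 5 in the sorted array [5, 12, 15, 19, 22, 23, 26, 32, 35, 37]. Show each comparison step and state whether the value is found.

Binary search for 5 in [5, 12, 15, 19, 22, 23, 26, 32, 35, 37]:

lo=0, hi=9, mid=4, arr[mid]=22 -> 22 > 5, search left half
lo=0, hi=3, mid=1, arr[mid]=12 -> 12 > 5, search left half
lo=0, hi=0, mid=0, arr[mid]=5 -> Found target at index 0!

Binary search finds 5 at index 0 after 3 comparisons. The search repeatedly halves the search space by comparing with the middle element.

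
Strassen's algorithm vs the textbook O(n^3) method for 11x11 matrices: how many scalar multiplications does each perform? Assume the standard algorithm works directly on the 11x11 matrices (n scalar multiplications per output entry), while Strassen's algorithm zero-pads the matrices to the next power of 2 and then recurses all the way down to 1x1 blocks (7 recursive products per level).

Matrix multiplication for 11x11 matrices:

Strassen's algorithm requires power-of-2 dimensions. Pad 11x11 to 16x16 (next power of 2).

Standard algorithm: 11^3 = 1331 multiplications
Strassen's algorithm: 7^(log2(16)) = 7^4 = 2401 multiplications
Difference: 1331 - 2401 = -1070 (Strassen uses MORE here due to padding overhead — for small or just-over-power-of-2 n, padding can outweigh the per-level savings)

Standard: 1331 multiplications (11^3). Strassen: 2401 multiplications (7^4, after padding to 16x16). Strassen reduces 8 recursive multiplications to 7 at each level.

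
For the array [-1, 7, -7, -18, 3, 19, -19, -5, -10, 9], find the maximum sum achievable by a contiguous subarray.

Using Kadane's algorithm on [-1, 7, -7, -18, 3, 19, -19, -5, -10, 9]:

Scanning through the array:
Position 1 (value 7): max_ending_here = 7, max_so_far = 7
Position 2 (value -7): max_ending_here = 0, max_so_far = 7
Position 3 (value -18): max_ending_here = -18, max_so_far = 7
Position 4 (value 3): max_ending_here = 3, max_so_far = 7
Position 5 (value 19): max_ending_here = 22, max_so_far = 22
Position 6 (value -19): max_ending_here = 3, max_so_far = 22
Position 7 (value -5): max_ending_here = -2, max_so_far = 22
Position 8 (value -10): max_ending_here = -10, max_so_far = 22
Position 9 (value 9): max_ending_here = 9, max_so_far = 22

Maximum subarray: [3, 19]
Maximum sum: 22

The maximum subarray is [3, 19] with sum 22. This subarray runs from index 4 to index 5.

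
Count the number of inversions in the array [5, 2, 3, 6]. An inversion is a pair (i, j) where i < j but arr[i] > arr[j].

Finding inversions in [5, 2, 3, 6]:

(0, 1): arr[0]=5 > arr[1]=2
(0, 2): arr[0]=5 > arr[2]=3

Total inversions: 2

The array has 2 inversion(s): (0,1), (0,2). Each pair (i,j) satisfies i < j and arr[i] > arr[j].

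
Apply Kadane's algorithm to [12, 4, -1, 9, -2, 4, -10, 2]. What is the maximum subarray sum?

Using Kadane's algorithm on [12, 4, -1, 9, -2, 4, -10, 2]:

Scanning through the array:
Position 1 (value 4): max_ending_here = 16, max_so_far = 16
Position 2 (value -1): max_ending_here = 15, max_so_far = 16
Position 3 (value 9): max_ending_here = 24, max_so_far = 24
Position 4 (value -2): max_ending_here = 22, max_so_far = 24
Position 5 (value 4): max_ending_here = 26, max_so_far = 26
Position 6 (value -10): max_ending_here = 16, max_so_far = 26
Position 7 (value 2): max_ending_here = 18, max_so_far = 26

Maximum subarray: [12, 4, -1, 9, -2, 4]
Maximum sum: 26

The maximum subarray is [12, 4, -1, 9, -2, 4] with sum 26. This subarray runs from index 0 to index 5.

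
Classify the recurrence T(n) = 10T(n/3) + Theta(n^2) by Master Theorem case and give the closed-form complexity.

Master Theorem for T(n) = 10T(n/3) + O(n^2):

a = 10, b = 3, c = 2
log_b(a) = log_3(10) = 2.0959

Case 1: c = 2 < log_3(10) = 2.0959
T(n) = O(n^(log_3 10))

For T(n) = 10T(n/3) + O(n^2): log_3(10) = 2.0959. This is Case 1 of the Master Theorem (c < log_b(a), work dominated by leaves), giving O(n^(log_3 10)).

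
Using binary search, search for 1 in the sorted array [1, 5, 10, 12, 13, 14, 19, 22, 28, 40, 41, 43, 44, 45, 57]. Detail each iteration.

Binary search for 1 in [1, 5, 10, 12, 13, 14, 19, 22, 28, 40, 41, 43, 44, 45, 57]:

lo=0, hi=14, mid=7, arr[mid]=22 -> 22 > 1, search left half
lo=0, hi=6, mid=3, arr[mid]=12 -> 12 > 1, search left half
lo=0, hi=2, mid=1, arr[mid]=5 -> 5 > 1, search left half
lo=0, hi=0, mid=0, arr[mid]=1 -> Found target at index 0!

Binary search finds 1 at index 0 after 4 comparisons. The search repeatedly halves the search space by comparing with the middle element.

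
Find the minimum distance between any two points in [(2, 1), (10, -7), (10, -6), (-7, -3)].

Computing all pairwise distances among 4 points:

d((2, 1), (10, -7)) = 11.3137
d((2, 1), (10, -6)) = 10.6301
d((2, 1), (-7, -3)) = 9.8489
d((10, -7), (10, -6)) = 1.0 <-- minimum
d((10, -7), (-7, -3)) = 17.4642
d((10, -6), (-7, -3)) = 17.2627

Closest pair: (10, -7) and (10, -6) with distance 1.0

The closest pair is (10, -7) and (10, -6) with Euclidean distance 1.0. For 4 points, brute-force pairwise comparison is shown above. For large n, the divide-and-conquer algorithm (sort by x, recurse on halves, check the dividing strip) achieves O(n log n).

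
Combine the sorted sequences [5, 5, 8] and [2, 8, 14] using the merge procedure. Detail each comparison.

Merging process:

Compare 5 vs 2: take 2 from right. Merged: [2]
Compare 5 vs 8: take 5 from left. Merged: [2, 5]
Compare 5 vs 8: take 5 from left. Merged: [2, 5, 5]
Compare 8 vs 8: take 8 from left. Merged: [2, 5, 5, 8]
Append remaining from right: [8, 14]. Merged: [2, 5, 5, 8, 8, 14]

Final merged array: [2, 5, 5, 8, 8, 14]
Total comparisons: 4

The merged array is [2, 5, 5, 8, 8, 14], requiring 4 comparisons. The merge step runs in O(n) time where n is the total number of elements.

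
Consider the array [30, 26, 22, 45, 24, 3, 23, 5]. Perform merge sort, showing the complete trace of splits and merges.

Merge sort trace:

Split: [30, 26, 22, 45, 24, 3, 23, 5] -> [30, 26, 22, 45] and [24, 3, 23, 5]
  Split: [30, 26, 22, 45] -> [30, 26] and [22, 45]
    Split: [30, 26] -> [30] and [26]
    Merge: [30] + [26] -> [26, 30]
    Split: [22, 45] -> [22] and [45]
    Merge: [22] + [45] -> [22, 45]
  Merge: [26, 30] + [22, 45] -> [22, 26, 30, 45]
  Split: [24, 3, 23, 5] -> [24, 3] and [23, 5]
    Split: [24, 3] -> [24] and [3]
    Merge: [24] + [3] -> [3, 24]
    Split: [23, 5] -> [23] and [5]
    Merge: [23] + [5] -> [5, 23]
  Merge: [3, 24] + [5, 23] -> [3, 5, 23, 24]
Merge: [22, 26, 30, 45] + [3, 5, 23, 24] -> [3, 5, 22, 23, 24, 26, 30, 45]

Final sorted array: [3, 5, 22, 23, 24, 26, 30, 45]

The merge sort proceeds by recursively splitting the array and merging sorted halves.
After all merges, the sorted array is [3, 5, 22, 23, 24, 26, 30, 45].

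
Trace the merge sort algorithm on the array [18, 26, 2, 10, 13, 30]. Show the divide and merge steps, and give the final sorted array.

Merge sort trace:

Split: [18, 26, 2, 10, 13, 30] -> [18, 26, 2] and [10, 13, 30]
  Split: [18, 26, 2] -> [18] and [26, 2]
    Split: [26, 2] -> [26] and [2]
    Merge: [26] + [2] -> [2, 26]
  Merge: [18] + [2, 26] -> [2, 18, 26]
  Split: [10, 13, 30] -> [10] and [13, 30]
    Split: [13, 30] -> [13] and [30]
    Merge: [13] + [30] -> [13, 30]
  Merge: [10] + [13, 30] -> [10, 13, 30]
Merge: [2, 18, 26] + [10, 13, 30] -> [2, 10, 13, 18, 26, 30]

Final sorted array: [2, 10, 13, 18, 26, 30]

The merge sort proceeds by recursively splitting the array and merging sorted halves.
After all merges, the sorted array is [2, 10, 13, 18, 26, 30].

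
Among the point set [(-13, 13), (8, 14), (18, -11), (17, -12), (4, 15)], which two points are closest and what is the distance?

Computing all pairwise distances among 5 points:

d((-13, 13), (8, 14)) = 21.0238
d((-13, 13), (18, -11)) = 39.2046
d((-13, 13), (17, -12)) = 39.0512
d((-13, 13), (4, 15)) = 17.1172
d((8, 14), (18, -11)) = 26.9258
d((8, 14), (17, -12)) = 27.5136
d((8, 14), (4, 15)) = 4.1231
d((18, -11), (17, -12)) = 1.4142 <-- minimum
d((18, -11), (4, 15)) = 29.5296
d((17, -12), (4, 15)) = 29.9666

Closest pair: (18, -11) and (17, -12) with distance 1.4142

The closest pair is (18, -11) and (17, -12) with Euclidean distance 1.4142. For 5 points, brute-force pairwise comparison is shown above. For large n, the divide-and-conquer algorithm (sort by x, recurse on halves, check the dividing strip) achieves O(n log n).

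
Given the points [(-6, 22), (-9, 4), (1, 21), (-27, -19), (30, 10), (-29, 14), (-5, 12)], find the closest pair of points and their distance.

Computing all pairwise distances among 7 points:

d((-6, 22), (-9, 4)) = 18.2483
d((-6, 22), (1, 21)) = 7.0711 <-- minimum
d((-6, 22), (-27, -19)) = 46.0652
d((-6, 22), (30, 10)) = 37.9473
d((-6, 22), (-29, 14)) = 24.3516
d((-6, 22), (-5, 12)) = 10.0499
d((-9, 4), (1, 21)) = 19.7231
d((-9, 4), (-27, -19)) = 29.2062
d((-9, 4), (30, 10)) = 39.4588
d((-9, 4), (-29, 14)) = 22.3607
d((-9, 4), (-5, 12)) = 8.9443
d((1, 21), (-27, -19)) = 48.8262
d((1, 21), (30, 10)) = 31.0161
d((1, 21), (-29, 14)) = 30.8058
d((1, 21), (-5, 12)) = 10.8167
d((-27, -19), (30, 10)) = 63.9531
d((-27, -19), (-29, 14)) = 33.0606
d((-27, -19), (-5, 12)) = 38.0132
d((30, 10), (-29, 14)) = 59.1354
d((30, 10), (-5, 12)) = 35.0571
d((-29, 14), (-5, 12)) = 24.0832

Closest pair: (-6, 22) and (1, 21) with distance 7.0711

The closest pair is (-6, 22) and (1, 21) with Euclidean distance 7.0711. For 7 points, brute-force pairwise comparison is shown above. For large n, the divide-and-conquer algorithm (sort by x, recurse on halves, check the dividing strip) achieves O(n log n).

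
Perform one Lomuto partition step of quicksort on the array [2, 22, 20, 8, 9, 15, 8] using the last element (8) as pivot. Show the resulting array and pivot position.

Lomuto partition with pivot = 8:

Initial array: [2, 22, 20, 8, 9, 15, 8]

arr[0]=2 <= 8: swap with position 0, array becomes [2, 22, 20, 8, 9, 15, 8]
arr[1]=22 > 8: no swap
arr[2]=20 > 8: no swap
arr[3]=8 <= 8: swap with position 1, array becomes [2, 8, 20, 22, 9, 15, 8]
arr[4]=9 > 8: no swap
arr[5]=15 > 8: no swap

Place pivot at position 2: [2, 8, 8, 22, 9, 15, 20]
Pivot position: 2

After partitioning with pivot 8, the array becomes [2, 8, 8, 22, 9, 15, 20]. The pivot is placed at index 2. All elements to the left of the pivot are <= 8, and all elements to the right are > 8.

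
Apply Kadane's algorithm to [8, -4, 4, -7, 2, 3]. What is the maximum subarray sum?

Using Kadane's algorithm on [8, -4, 4, -7, 2, 3]:

Scanning through the array:
Position 1 (value -4): max_ending_here = 4, max_so_far = 8
Position 2 (value 4): max_ending_here = 8, max_so_far = 8
Position 3 (value -7): max_ending_here = 1, max_so_far = 8
Position 4 (value 2): max_ending_here = 3, max_so_far = 8
Position 5 (value 3): max_ending_here = 6, max_so_far = 8

Maximum subarray: [8]
Maximum sum: 8

The maximum subarray is [8] with sum 8. This subarray runs from index 0 to index 0.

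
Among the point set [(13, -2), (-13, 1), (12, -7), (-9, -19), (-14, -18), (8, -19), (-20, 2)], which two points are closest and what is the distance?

Computing all pairwise distances among 7 points:

d((13, -2), (-13, 1)) = 26.1725
d((13, -2), (12, -7)) = 5.099 <-- minimum
d((13, -2), (-9, -19)) = 27.8029
d((13, -2), (-14, -18)) = 31.3847
d((13, -2), (8, -19)) = 17.72
d((13, -2), (-20, 2)) = 33.2415
d((-13, 1), (12, -7)) = 26.2488
d((-13, 1), (-9, -19)) = 20.3961
d((-13, 1), (-14, -18)) = 19.0263
d((-13, 1), (8, -19)) = 29.0
d((-13, 1), (-20, 2)) = 7.0711
d((12, -7), (-9, -19)) = 24.1868
d((12, -7), (-14, -18)) = 28.2312
d((12, -7), (8, -19)) = 12.6491
d((12, -7), (-20, 2)) = 33.2415
d((-9, -19), (-14, -18)) = 5.099 <-- minimum
d((-9, -19), (8, -19)) = 17.0
d((-9, -19), (-20, 2)) = 23.7065
d((-14, -18), (8, -19)) = 22.0227
d((-14, -18), (-20, 2)) = 20.8806
d((8, -19), (-20, 2)) = 35.0

Minimum distance: 5.099 (tie among 2 pairs: (13, -2) and (12, -7); (-9, -19) and (-14, -18))

The minimum Euclidean distance is 5.099. There is a tie: 2 pairs achieve this minimum — (13, -2) and (12, -7); (-9, -19) and (-14, -18). Any of these is a valid closest pair. For 7 points, brute-force pairwise comparison is shown above. For large n, the divide-and-conquer algorithm (sort by x, recurse on halves, check the dividing strip) achieves O(n log n).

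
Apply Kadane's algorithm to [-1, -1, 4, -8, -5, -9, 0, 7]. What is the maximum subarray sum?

Using Kadane's algorithm on [-1, -1, 4, -8, -5, -9, 0, 7]:

Scanning through the array:
Position 1 (value -1): max_ending_here = -1, max_so_far = -1
Position 2 (value 4): max_ending_here = 4, max_so_far = 4
Position 3 (value -8): max_ending_here = -4, max_so_far = 4
Position 4 (value -5): max_ending_here = -5, max_so_far = 4
Position 5 (value -9): max_ending_here = -9, max_so_far = 4
Position 6 (value 0): max_ending_here = 0, max_so_far = 4
Position 7 (value 7): max_ending_here = 7, max_so_far = 7

Maximum subarray: [0, 7]
Maximum sum: 7

The maximum subarray is [0, 7] with sum 7. This subarray runs from index 6 to index 7.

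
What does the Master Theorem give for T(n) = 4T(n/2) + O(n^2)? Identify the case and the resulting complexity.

Master Theorem for T(n) = 4T(n/2) + O(n^2):

a = 4, b = 2, c = 2
log_b(a) = log_2(4) = 2.0000

Case 2: c = 2 = log_2(4) = 2.0000
T(n) = O(n^2 log n) = O(n^2 log n)

For T(n) = 4T(n/2) + O(n^2): log_2(4) = 2.0000. This is Case 2 of the Master Theorem (c = log_b(a), equal work at all levels), giving O(n^2 log n).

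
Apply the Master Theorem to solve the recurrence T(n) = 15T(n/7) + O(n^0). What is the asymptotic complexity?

Master Theorem for T(n) = 15T(n/7) + O(n^0):

a = 15, b = 7, c = 0
log_b(a) = log_7(15) = 1.3917

Case 1: c = 0 < log_7(15) = 1.3917
T(n) = O(n^(log_7 15))

For T(n) = 15T(n/7) + O(n^0): log_7(15) = 1.3917. This is Case 1 of the Master Theorem (c < log_b(a), work dominated by leaves), giving O(n^(log_7 15)).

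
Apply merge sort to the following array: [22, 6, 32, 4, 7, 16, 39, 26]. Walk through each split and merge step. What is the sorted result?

Merge sort trace:

Split: [22, 6, 32, 4, 7, 16, 39, 26] -> [22, 6, 32, 4] and [7, 16, 39, 26]
  Split: [22, 6, 32, 4] -> [22, 6] and [32, 4]
    Split: [22, 6] -> [22] and [6]
    Merge: [22] + [6] -> [6, 22]
    Split: [32, 4] -> [32] and [4]
    Merge: [32] + [4] -> [4, 32]
  Merge: [6, 22] + [4, 32] -> [4, 6, 22, 32]
  Split: [7, 16, 39, 26] -> [7, 16] and [39, 26]
    Split: [7, 16] -> [7] and [16]
    Merge: [7] + [16] -> [7, 16]
    Split: [39, 26] -> [39] and [26]
    Merge: [39] + [26] -> [26, 39]
  Merge: [7, 16] + [26, 39] -> [7, 16, 26, 39]
Merge: [4, 6, 22, 32] + [7, 16, 26, 39] -> [4, 6, 7, 16, 22, 26, 32, 39]

Final sorted array: [4, 6, 7, 16, 22, 26, 32, 39]

The merge sort proceeds by recursively splitting the array and merging sorted halves.
After all merges, the sorted array is [4, 6, 7, 16, 22, 26, 32, 39].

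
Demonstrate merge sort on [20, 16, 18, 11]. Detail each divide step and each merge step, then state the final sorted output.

Merge sort trace:

Split: [20, 16, 18, 11] -> [20, 16] and [18, 11]
  Split: [20, 16] -> [20] and [16]
  Merge: [20] + [16] -> [16, 20]
  Split: [18, 11] -> [18] and [11]
  Merge: [18] + [11] -> [11, 18]
Merge: [16, 20] + [11, 18] -> [11, 16, 18, 20]

Final sorted array: [11, 16, 18, 20]

The merge sort proceeds by recursively splitting the array and merging sorted halves.
After all merges, the sorted array is [11, 16, 18, 20].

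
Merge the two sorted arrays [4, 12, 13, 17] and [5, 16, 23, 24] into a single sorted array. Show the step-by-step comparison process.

Merging process:

Compare 4 vs 5: take 4 from left. Merged: [4]
Compare 12 vs 5: take 5 from right. Merged: [4, 5]
Compare 12 vs 16: take 12 from left. Merged: [4, 5, 12]
Compare 13 vs 16: take 13 from left. Merged: [4, 5, 12, 13]
Compare 17 vs 16: take 16 from right. Merged: [4, 5, 12, 13, 16]
Compare 17 vs 23: take 17 from left. Merged: [4, 5, 12, 13, 16, 17]
Append remaining from right: [23, 24]. Merged: [4, 5, 12, 13, 16, 17, 23, 24]

Final merged array: [4, 5, 12, 13, 16, 17, 23, 24]
Total comparisons: 6

The merged array is [4, 5, 12, 13, 16, 17, 23, 24], requiring 6 comparisons. The merge step runs in O(n) time where n is the total number of elements.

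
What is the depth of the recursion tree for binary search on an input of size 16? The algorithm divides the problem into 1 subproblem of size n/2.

For divide and conquer with division factor 2:

Problem sizes at each level:
Level 0: 16
Level 1: 8
Level 2: 4
Level 3: 2
Level 4: 1

The root is level 0 and the size-1 base case is level 4 (the tree spans levels 0 through 4, i.e. 5 levels counting the root), so the depth is the number of divisions: log_2(16) = 4

The recursion tree depth is log_2(16) = 4. At each level, the problem size is divided by 2, so it takes 4 divisions to reduce to a base case of size 1. The algorithm makes 1 recursive call at each level.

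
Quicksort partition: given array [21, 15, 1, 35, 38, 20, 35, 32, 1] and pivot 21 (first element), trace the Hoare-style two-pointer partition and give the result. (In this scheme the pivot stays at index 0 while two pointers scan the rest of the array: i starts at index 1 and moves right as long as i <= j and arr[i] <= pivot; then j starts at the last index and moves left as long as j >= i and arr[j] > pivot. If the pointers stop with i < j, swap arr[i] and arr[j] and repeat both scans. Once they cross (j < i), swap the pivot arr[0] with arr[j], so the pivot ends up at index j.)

Hoare-style two-pointer partition with pivot = 21:

Initial array: [21, 15, 1, 35, 38, 20, 35, 32, 1]

Pointers start at i = 1, j = 8.
i stops at index 3 (arr[3]=35 > 21), j stops at index 8 (arr[8]=1 <= 21): swap arr[3] and arr[8], array becomes [21, 15, 1, 1, 38, 20, 35, 32, 35]
i stops at index 4 (arr[4]=38 > 21), j stops at index 5 (arr[5]=20 <= 21): swap arr[4] and arr[5], array becomes [21, 15, 1, 1, 20, 38, 35, 32, 35]
i ends at 5, j ends at 4: the pointers have crossed (j < i), so scanning stops.

Swap pivot arr[0] with arr[4] to place pivot at position 4: [20, 15, 1, 1, 21, 38, 35, 32, 35]
Pivot position: 4

After partitioning with pivot 21, the array becomes [20, 15, 1, 1, 21, 38, 35, 32, 35]. The pivot is placed at index 4. All elements to the left of the pivot are <= 21, and all elements to the right are > 21.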